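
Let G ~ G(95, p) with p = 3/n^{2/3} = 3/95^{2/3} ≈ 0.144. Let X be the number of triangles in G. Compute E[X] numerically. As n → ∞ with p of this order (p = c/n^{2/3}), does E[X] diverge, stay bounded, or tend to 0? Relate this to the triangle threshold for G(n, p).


Number of potential triangles: C(95, 3) = 138415.
Each occurs with probability p³ ≈ (0.144)³ ≈ 2.99169e-03.
By linearity: E[X] = C(95, 3)·p³ ≈ 138415 · 2.99169e-03 ≈ 414.095.
Since α = 2/3 < 1, p = c/n^{2/3} ≫ 1/n is above the triangle threshold p ~ 1/n. Asymptotically E[X] ~ (c³/6)·n^{3(1−α)} = (3³/6)·n^{1} → ∞; triangles are abundant w.h.p.

E[X] ≈ 414.095; in regime p = Θ(1/n^{2/3}) E[X] diverges (above the triangle threshold p ~ 1/n).


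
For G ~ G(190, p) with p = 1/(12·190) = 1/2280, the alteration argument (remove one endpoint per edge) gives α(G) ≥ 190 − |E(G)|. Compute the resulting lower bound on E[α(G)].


E[|E(G)|] = C(190, 2)·p = 17955 · (1/2280) = 63/8.
E[α(G)] ≥ n − E[|E(G)|] = 190 − 63/8 = 1457/8.
Numerically: ≈ 182.1250.
(This is only a lower bound; the true E[α(G)] may be larger.)

E[α(G)] ≥ 1457/8 ≈ 182.1250.


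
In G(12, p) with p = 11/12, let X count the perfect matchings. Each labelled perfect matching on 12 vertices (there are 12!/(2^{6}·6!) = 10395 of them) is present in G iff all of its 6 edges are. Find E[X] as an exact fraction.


K_12 has 12!/(2^{6}·6!) = 10395 labelled perfect matchings.
For each such perfect matching H, let X_H = 1 if all 6 edges of H are present in G. Then P[X_H = 1] = p^{6} = (11/12)^{6} = 1771561/2985984.
Summing the indicators: E[X] = Σ_H E[X_H] = 10395 · p^{6} = 10395 · 1771561/2985984 = 682050985/110592.
Numerically: E[X] ≈ 6167.3.

E[X] = 10395 · (11/12)^{6} = 682050985/110592 ≈ 6167.3.


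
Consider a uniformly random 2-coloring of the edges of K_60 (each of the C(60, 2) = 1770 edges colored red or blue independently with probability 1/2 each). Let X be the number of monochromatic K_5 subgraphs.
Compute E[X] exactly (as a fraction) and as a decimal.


Let X = Σ_S X_S over the C(60, 5) = 5461512 subsets S of size 5, where X_S = 1 if the K_5 on S is monochromatic.
For a fixed S, the K_5 on S has C(5, 2) = 10 edges. P[all 10 edges red] = (1/2)^10, and likewise for blue, so P[monochromatic] = 2·(1/2)^10 = 2^{1 − 10} = 1/512.
By linearity: E[X] = C(60, 5) · 2^{1 − 10} = 5461512 · 1/512 = 682689/64.
Numerically: E[X] ≈ 10667.01562.

E[X] = C(60,5)·2^(1−C(5,2)) = 682689/64 ≈ 10667.01562.


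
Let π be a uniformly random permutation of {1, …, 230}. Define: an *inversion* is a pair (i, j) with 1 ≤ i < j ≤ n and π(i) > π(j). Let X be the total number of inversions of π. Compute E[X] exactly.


Write X = Σ X_I over the C(230, 2) = 26335 pairs i < j, with X_I the indicator of one inversion.
There are 26335 indicators.
For each fixed pair i < j, the values π(i) and π(j) are two distinct elements of {1, …, 230} in uniformly random order; by symmetry P[π(i) > π(j)] = 1/2.
By linearity: E[X] = 26335 · (1/2) = C(230, 2) · (1/2) = 26335/2 = 26335/2 ≈ 13167.5000.

E[X] = 26335/2 = 13167.5000.


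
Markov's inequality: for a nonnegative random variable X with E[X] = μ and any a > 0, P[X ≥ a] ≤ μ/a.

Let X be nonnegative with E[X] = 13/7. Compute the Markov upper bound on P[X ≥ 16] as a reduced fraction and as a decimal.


μ = E[X] = 13/7, a = 16.
Markov: P[X ≥ 16] ≤ μ/a = (13/7)/16 = 13/112.
Numerically: ≈ 0.116071.
(Since a = 16 > μ = 1.857143, the bound 13/112 is < 1 and informative.)

P[X ≥ 16] ≤ 13/112 ≈ 0.116071.


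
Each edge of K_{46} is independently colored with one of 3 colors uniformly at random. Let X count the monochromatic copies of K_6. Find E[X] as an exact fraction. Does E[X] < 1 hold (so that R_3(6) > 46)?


E[X] = C(46, 6) · 3^{1 − 15} = 9366819 · 3^{−14} = 9366819/4782969.
As a reduced fraction: E[X] = 3122273/1594323 ≈ 1.9583692.
Is E[X] < 1? NO.
Since E[X] ≥ 1, the first-moment bound is inconclusive at n = 46; it does NOT by itself certify R_3(6) > 46.

E[X] = 3122273/1594323 ≈ 1.9583692; E[X] ≥ 1; first-moment method inconclusive here.


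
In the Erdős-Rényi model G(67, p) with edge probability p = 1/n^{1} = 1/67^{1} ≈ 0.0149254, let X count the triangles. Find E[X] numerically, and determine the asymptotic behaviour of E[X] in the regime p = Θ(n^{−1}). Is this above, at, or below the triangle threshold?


Number of potential triangles: C(67, 3) = 47905.
Each occurs with probability p³ ≈ (0.0149254)³ ≈ 3.32487706e-06.
By linearity: E[X] = C(67, 3)·p³ ≈ 47905 · 3.32487706e-06 ≈ 0.159278.
Here α = 1, so p = 1/n is exactly at the triangle threshold p ~ 1/n. Asymptotically E[X] → c³/6 = 1³/6 = 1/6 ≈ 0.166667, a bounded constant. In this regime the triangle count is asymptotically Poisson(c³/6).

E[X] ≈ 0.159278; in regime p = Θ(1/n^{1}) E[X] stays bounded (at the triangle threshold p ~ 1/n).


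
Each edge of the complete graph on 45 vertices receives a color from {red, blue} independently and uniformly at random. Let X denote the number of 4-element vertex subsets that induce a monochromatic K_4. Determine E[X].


Let X = Σ_S X_S over the C(45, 4) = 148995 subsets S of size 4, where X_S = 1 if the K_4 on S is monochromatic.
For a fixed S, the K_4 on S has C(4, 2) = 6 edges. P[all 6 edges red] = (1/2)^6, and likewise for blue, so P[monochromatic] = 2·(1/2)^6 = 2^{1 − 6} = 1/32.
By linearity: E[X] = C(45, 4) · 2^{1 − 6} = 148995 · 1/32 = 148995/32.
Numerically: E[X] ≈ 4656.0938.

E[X] = C(45,4)·2^(1−C(4,2)) = 148995/32 ≈ 4656.0938.


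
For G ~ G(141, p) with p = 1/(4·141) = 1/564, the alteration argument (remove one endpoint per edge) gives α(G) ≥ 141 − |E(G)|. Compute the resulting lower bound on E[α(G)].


E[|E(G)|] = C(141, 2)·p = 9870 · (1/564) = 35/2.
E[α(G)] ≥ n − E[|E(G)|] = 141 − 35/2 = 247/2.
Numerically: ≈ 123.500000.
(This is only a lower bound; the true E[α(G)] may be larger.)

E[α(G)] ≥ 247/2 ≈ 123.500000.


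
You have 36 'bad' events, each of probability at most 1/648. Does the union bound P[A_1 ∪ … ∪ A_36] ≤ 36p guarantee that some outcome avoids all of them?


Union bound: P[∪_{i=1}^{36} A_i] ≤ Σ_i P[A_i] ≤ 36·p = 36·(1/648) = 1/18.
Numerically: 1/18 ≈ 0.0555556.
Is 1/18 < 1? YES.
Since P[∪ A_i] ≤ 1/18 < 1, the complement has P[∩ A_i^c] ≥ 1 − 1/18 = 17/18 > 0, so some outcome avoids every A_i.

36·p = 1/18 ≈ 0.0555556; existence CERTIFIED by the union bound.


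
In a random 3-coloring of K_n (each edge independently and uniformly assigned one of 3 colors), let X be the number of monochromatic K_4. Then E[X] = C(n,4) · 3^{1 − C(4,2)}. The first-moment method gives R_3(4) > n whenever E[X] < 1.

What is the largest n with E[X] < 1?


We need C(n, 4) · 3^{1 − 6} < 1, i.e. C(n, 4) < 3^{6 − 1} = 243.
Check values of n near the boundary:
  n = 5: C(5, 4) = 5; 5 < 243? YES
  n = 6: C(6, 4) = 15; 15 < 243? YES
  n = 7: C(7, 4) = 35; 35 < 243? YES
  n = 8: C(8, 4) = 70; 70 < 243? YES
  n = 9: C(9, 4) = 126; 126 < 243? YES
  n = 10: C(10, 4) = 210; 210 < 243? YES
  n = 11: C(11, 4) = 330; 330 < 243? NO
  n = 12: C(12, 4) = 495; 495 < 243? NO
The largest n with C(n, 4) < 243 is n = 10 (where E[X] = 70/81 ≈ 0.8642). Hence R_3(4) > 10, i.e. R_3(4) ≥ 11.

Largest n = 10; hence R_3(4) > 10.


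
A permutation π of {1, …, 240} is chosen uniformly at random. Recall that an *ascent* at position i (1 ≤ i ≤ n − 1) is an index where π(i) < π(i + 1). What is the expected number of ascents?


Write X = Σ X_I over i = 1, …, 239, with X_I the indicator of one ascent.
There are 239 indicators.
For each fixed i, the pair (π(i), π(i+1)) is a uniformly random ordered pair of distinct values from {1, …, 240}; by symmetry P[π(i) < π(i+1)] = 1/2.
By linearity: E[X] = 239 · (1/2) = (240 − 1) · (1/2) = 239/2 ≈ 119.500000.

E[X] = 239/2 = 119.500000.


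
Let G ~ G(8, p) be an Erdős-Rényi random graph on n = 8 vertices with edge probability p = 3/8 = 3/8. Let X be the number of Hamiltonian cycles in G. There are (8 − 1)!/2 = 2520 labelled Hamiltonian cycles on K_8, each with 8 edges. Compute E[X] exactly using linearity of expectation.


K_8 has (8 − 1)!/2 = 2520 labelled Hamiltonian cycles.
For each such Hamiltonian cycle H, let X_H = 1 if all 8 edges of H are present in G. Then P[X_H = 1] = p^{8} = (3/8)^{8} = 6561/16777216.
By linearity of expectation: E[X] = Σ_H E[X_H] = 2520 · p^{8} = 2520 · 6561/16777216 = 2066715/2097152.
Numerically: E[X] ≈ 0.9855.

E[X] = 2520 · (3/8)^{8} = 2066715/2097152 ≈ 0.9855.


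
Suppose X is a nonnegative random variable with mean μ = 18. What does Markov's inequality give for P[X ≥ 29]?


μ = E[X] = 18, a = 29.
Markov: P[X ≥ 29] ≤ μ/a = (18)/29 = 18/29.
Numerically: ≈ 0.621.
(Since a = 29 > μ = 18.000, the bound 18/29 is < 1 and informative.)

P[X ≥ 29] ≤ 18/29 ≈ 0.621.


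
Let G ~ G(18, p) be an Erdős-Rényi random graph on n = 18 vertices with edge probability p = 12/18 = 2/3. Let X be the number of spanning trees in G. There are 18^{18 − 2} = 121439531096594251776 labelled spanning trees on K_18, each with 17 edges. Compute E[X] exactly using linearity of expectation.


K_18 has 18^{18 − 2} = 121439531096594251776 labelled spanning trees.
For each such spanning tree H, let X_H = 1 if all 17 edges of H are present in G. Then P[X_H = 1] = p^{17} = (2/3)^{17} = 131072/129140163.
By linearity of expectation: E[X] = Σ_H E[X_H] = 121439531096594251776 · p^{17} = 121439531096594251776 · 131072/129140163 = 123256172596690944.
Numerically: E[X] ≈ 1.233e+17.

E[X] = 121439531096594251776 · (2/3)^{17} = 123256172596690944 ≈ 1.233e+17.


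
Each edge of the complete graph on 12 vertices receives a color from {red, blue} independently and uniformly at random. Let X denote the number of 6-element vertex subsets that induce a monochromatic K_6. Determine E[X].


Let X = Σ_S X_S over the C(12, 6) = 924 subsets S of size 6, where X_S = 1 if the K_6 on S is monochromatic.
For a fixed S, the K_6 on S has C(6, 2) = 15 edges. P[all 15 edges red] = (1/2)^15, and likewise for blue, so P[monochromatic] = 2·(1/2)^15 = 2^{1 − 15} = 1/16384.
By linearity of expectation: E[X] = C(12, 6) · 2^{1 − 15} = 924 · 1/16384 = 231/4096.
Numerically: E[X] ≈ 0.056.

E[X] = C(12,6)·2^(1−C(6,2)) = 231/4096 ≈ 0.056.


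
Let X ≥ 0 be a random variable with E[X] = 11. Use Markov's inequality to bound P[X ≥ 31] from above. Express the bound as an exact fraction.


μ = E[X] = 11, a = 31.
Markov: P[X ≥ 31] ≤ μ/a = (11)/31 = 11/31.
Numerically: ≈ 0.3548.
(Since a = 31 > μ = 11.0000, the bound 11/31 is < 1 and informative.)

P[X ≥ 31] ≤ 11/31 ≈ 0.3548.


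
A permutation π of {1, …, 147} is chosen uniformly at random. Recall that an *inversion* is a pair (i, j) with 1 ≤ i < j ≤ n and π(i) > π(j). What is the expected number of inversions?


Write X = Σ X_I over the C(147, 2) = 10731 pairs i < j, with X_I the indicator of one inversion.
There are 10731 indicators.
For each fixed pair i < j, the values π(i) and π(j) are two distinct elements of {1, …, 147} in uniformly random order; by symmetry P[π(i) > π(j)] = 1/2.
By linearity: E[X] = 10731 · (1/2) = C(147, 2) · (1/2) = 10731/2 = 10731/2 ≈ 5365.500000.

E[X] = 10731/2 = 5365.500000.


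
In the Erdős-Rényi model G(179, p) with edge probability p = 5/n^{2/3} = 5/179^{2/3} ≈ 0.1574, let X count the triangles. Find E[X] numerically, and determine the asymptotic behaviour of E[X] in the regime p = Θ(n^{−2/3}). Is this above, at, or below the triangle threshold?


Number of potential triangles: C(179, 3) = 939929.
Each occurs with probability p³ ≈ (0.1574)³ ≈ 3.901252e-03.
By linearity: E[X] = C(179, 3)·p³ ≈ 939929 · 3.901252e-03 ≈ 3666.8994.
Since α = 2/3 < 1, p = c/n^{2/3} ≫ 1/n is above the triangle threshold p ~ 1/n. Asymptotically E[X] ~ (c³/6)·n^{3(1−α)} = (5³/6)·n^{1} → ∞; triangles are abundant w.h.p.

E[X] ≈ 3666.8994; in regime p = Θ(1/n^{2/3}) E[X] diverges (above the triangle threshold p ~ 1/n).


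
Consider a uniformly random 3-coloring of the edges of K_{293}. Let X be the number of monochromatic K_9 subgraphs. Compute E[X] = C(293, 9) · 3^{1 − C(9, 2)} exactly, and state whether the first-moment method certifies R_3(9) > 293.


E[X] = C(293, 9) · 3^{1 − 36} = 38740172144007620 · 3^{−35} = 38740172144007620/50031545098999707.
As a reduced fraction: E[X] = 38740172144007620/50031545098999707 ≈ 0.774315.
Is E[X] < 1? YES.
Since E[X] < 1, there exists a 3-coloring of K_{293} with no monochromatic K_9; hence R_3(9) > 293.

E[X] = 38740172144007620/50031545098999707 ≈ 0.774315; E[X] < 1, so R_3(9) > 293.


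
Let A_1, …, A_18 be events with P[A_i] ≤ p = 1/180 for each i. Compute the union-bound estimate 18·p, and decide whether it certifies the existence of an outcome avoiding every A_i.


Union bound: P[∪_{i=1}^{18} A_i] ≤ Σ_i P[A_i] ≤ 18·p = 18·(1/180) = 1/10.
Numerically: 1/10 ≈ 0.10000.
Is 1/10 < 1? YES.
Since P[∪ A_i] ≤ 1/10 < 1, the complement has P[∩ A_i^c] ≥ 1 − 1/10 = 9/10 > 0, so some outcome avoids every A_i.

18·p = 1/10 ≈ 0.10000; existence CERTIFIED by the union bound.


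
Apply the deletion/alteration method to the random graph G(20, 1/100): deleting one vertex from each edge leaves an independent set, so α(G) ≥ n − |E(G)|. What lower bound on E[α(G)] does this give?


E[|E(G)|] = C(20, 2)·p = 190 · (1/100) = 19/10.
E[α(G)] ≥ n − E[|E(G)|] = 20 − 19/10 = 181/10.
Numerically: ≈ 18.100000.
(This is only a lower bound; the true E[α(G)] may be larger.)

E[α(G)] ≥ 181/10 ≈ 18.100000.


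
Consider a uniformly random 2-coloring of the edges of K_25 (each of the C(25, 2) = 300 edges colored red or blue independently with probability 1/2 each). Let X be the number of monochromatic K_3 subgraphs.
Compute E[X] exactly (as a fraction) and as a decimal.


Let X = Σ_S X_S over the C(25, 3) = 2300 subsets S of size 3, where X_S = 1 if the K_3 on S is monochromatic.
For a fixed S, the K_3 on S has C(3, 2) = 3 edges. P[all 3 edges red] = (1/2)^3, and likewise for blue, so P[monochromatic] = 2·(1/2)^3 = 2^{1 − 3} = 1/4.
Summing: E[X] = C(25, 3) · 2^{1 − 3} = 2300 · 1/4 = 575.
Numerically: E[X] ≈ 575.000.

E[X] = C(25,3)·2^(1−C(3,2)) = 575 ≈ 575.000.


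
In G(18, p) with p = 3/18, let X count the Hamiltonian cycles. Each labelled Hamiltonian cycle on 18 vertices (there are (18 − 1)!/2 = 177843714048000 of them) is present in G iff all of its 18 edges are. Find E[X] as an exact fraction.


K_18 has (18 − 1)!/2 = 177843714048000 labelled Hamiltonian cycles.
For each such Hamiltonian cycle H, let X_H = 1 if all 18 edges of H are present in G. Then P[X_H = 1] = p^{18} = (1/6)^{18} = 1/101559956668416.
Summing the indicators: E[X] = Σ_H E[X_H] = 177843714048000 · p^{18} = 177843714048000 · 1/101559956668416 = 14889875/8503056.
Numerically: E[X] ≈ 1.7511.

E[X] = 177843714048000 · (1/6)^{18} = 14889875/8503056 ≈ 1.7511.


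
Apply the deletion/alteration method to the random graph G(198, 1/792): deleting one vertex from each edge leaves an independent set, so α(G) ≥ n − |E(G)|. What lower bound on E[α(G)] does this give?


E[|E(G)|] = C(198, 2)·p = 19503 · (1/792) = 197/8.
E[α(G)] ≥ n − E[|E(G)|] = 198 − 197/8 = 1387/8.
Numerically: ≈ 173.375000.
(This is only a lower bound; the true E[α(G)] may be larger.)

E[α(G)] ≥ 1387/8 ≈ 173.375000.


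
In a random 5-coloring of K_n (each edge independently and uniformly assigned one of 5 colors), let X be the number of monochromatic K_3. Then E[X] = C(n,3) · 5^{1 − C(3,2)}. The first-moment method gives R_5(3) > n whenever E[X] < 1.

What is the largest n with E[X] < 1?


We need C(n, 3) · 5^{1 − 3} < 1, i.e. C(n, 3) < 5^{3 − 1} = 25.
Check values of n near the boundary:
  n = 5: C(5, 3) = 10; 10 < 25? YES
  n = 6: C(6, 3) = 20; 20 < 25? YES
  n = 7: C(7, 3) = 35; 35 < 25? NO
  n = 8: C(8, 3) = 56; 56 < 25? NO
The largest n with C(n, 3) < 25 is n = 6 (where E[X] = 4/5 ≈ 0.8000). Hence R_5(3) > 6, i.e. R_5(3) ≥ 7.

Largest n = 6; hence R_5(3) > 6.


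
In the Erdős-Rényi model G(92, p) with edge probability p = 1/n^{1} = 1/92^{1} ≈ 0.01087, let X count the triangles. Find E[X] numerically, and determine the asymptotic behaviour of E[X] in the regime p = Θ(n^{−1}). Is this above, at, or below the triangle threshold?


Number of potential triangles: C(92, 3) = 125580.
Each occurs with probability p³ ≈ (0.01087)³ ≈ 1.284211e-06.
By linearity: E[X] = C(92, 3)·p³ ≈ 125580 · 1.284211e-06 ≈ 0.1613.
Here α = 1, so p = 1/n is exactly at the triangle threshold p ~ 1/n. Asymptotically E[X] → c³/6 = 1³/6 = 1/6 ≈ 0.1667, a bounded constant. In this regime the triangle count is asymptotically Poisson(c³/6).

E[X] ≈ 0.1613; in regime p = Θ(1/n^{1}) E[X] stays bounded (at the triangle threshold p ~ 1/n).


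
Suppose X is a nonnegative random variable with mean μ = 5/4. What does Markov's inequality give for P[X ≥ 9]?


μ = E[X] = 5/4, a = 9.
Markov: P[X ≥ 9] ≤ μ/a = (5/4)/9 = 5/36.
Numerically: ≈ 0.138889.
(Since a = 9 > μ = 1.250000, the bound 5/36 is < 1 and informative.)

P[X ≥ 9] ≤ 5/36 ≈ 0.138889.


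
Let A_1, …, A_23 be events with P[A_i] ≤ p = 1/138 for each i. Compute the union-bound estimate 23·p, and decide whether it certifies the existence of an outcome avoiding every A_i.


Union bound: P[∪_{i=1}^{23} A_i] ≤ Σ_i P[A_i] ≤ 23·p = 23·(1/138) = 1/6.
Numerically: 1/6 ≈ 0.16667.
Is 1/6 < 1? YES.
Since P[∪ A_i] ≤ 1/6 < 1, the complement has P[∩ A_i^c] ≥ 1 − 1/6 = 5/6 > 0, so some outcome avoids every A_i.

23·p = 1/6 ≈ 0.16667; existence CERTIFIED by the union bound.


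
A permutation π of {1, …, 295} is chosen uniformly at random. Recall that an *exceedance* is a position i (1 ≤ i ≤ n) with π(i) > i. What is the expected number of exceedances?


Write X = Σ_{i=1}^{295} X_i, where X_i = 1_{π(i) > i}.
For each fixed i, π(i) is uniform over {1, …, 295} (marginal of a uniform permutation), so P[π(i) > i] = (n − i)/n. Summing: Σ_{i=1}^{295} (n − i)/n = (0 + 1 + … + 294)/295 = 295(295 − 1)/(2·295) = (295 − 1)/2.
Hence E[X] = Σ_{i=1}^{295} (295 − i)/295 = 147 ≈ 147.000000.

E[X] = 147 = 147.000000.


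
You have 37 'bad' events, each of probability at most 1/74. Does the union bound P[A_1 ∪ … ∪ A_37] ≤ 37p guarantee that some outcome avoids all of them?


Union bound: P[∪_{i=1}^{37} A_i] ≤ Σ_i P[A_i] ≤ 37·p = 37·(1/74) = 1/2.
Numerically: 1/2 ≈ 0.5000.
Is 1/2 < 1? YES.
Since P[∪ A_i] ≤ 1/2 < 1, the complement has P[∩ A_i^c] ≥ 1 − 1/2 = 1/2 > 0, so some outcome avoids every A_i.

37·p = 1/2 ≈ 0.5000; existence CERTIFIED by the union bound.


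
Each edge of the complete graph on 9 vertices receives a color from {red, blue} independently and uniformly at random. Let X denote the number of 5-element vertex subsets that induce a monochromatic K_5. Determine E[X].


Let X = Σ_S X_S over the C(9, 5) = 126 subsets S of size 5, where X_S = 1 if the K_5 on S is monochromatic.
For a fixed S, the K_5 on S has C(5, 2) = 10 edges. P[all 10 edges red] = (1/2)^10, and likewise for blue, so P[monochromatic] = 2·(1/2)^10 = 2^{1 − 10} = 1/512.
Summing: E[X] = C(9, 5) · 2^{1 − 10} = 126 · 1/512 = 63/256.
Numerically: E[X] ≈ 0.246.

E[X] = C(9,5)·2^(1−C(5,2)) = 63/256 ≈ 0.246.


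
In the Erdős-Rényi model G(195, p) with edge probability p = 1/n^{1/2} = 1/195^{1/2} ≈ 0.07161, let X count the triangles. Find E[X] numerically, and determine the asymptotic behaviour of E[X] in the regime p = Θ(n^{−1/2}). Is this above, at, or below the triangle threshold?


Number of potential triangles: C(195, 3) = 1216865.
Each occurs with probability p³ ≈ (0.07161)³ ≈ 3.672384e-04.
By linearity: E[X] = C(195, 3)·p³ ≈ 1216865 · 3.672384e-04 ≈ 446.8796.
Since α = 1/2 < 1, p = c/n^{1/2} ≫ 1/n is above the triangle threshold p ~ 1/n. Asymptotically E[X] ~ (c³/6)·n^{3(1−α)} = (1³/6)·n^{1.5} → ∞; triangles are abundant w.h.p.

E[X] ≈ 446.8796; in regime p = Θ(1/n^{1/2}) E[X] diverges (above the triangle threshold p ~ 1/n).


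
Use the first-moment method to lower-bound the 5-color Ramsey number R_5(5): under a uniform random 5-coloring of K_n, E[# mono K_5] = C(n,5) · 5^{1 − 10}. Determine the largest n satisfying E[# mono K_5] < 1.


We need C(n, 5) · 5^{1 − 10} < 1, i.e. C(n, 5) < 5^{10 − 1} = 1953125.
Check values of n near the boundary:
  n = 45: C(45, 5) = 1221759; 1221759 < 1953125? YES
  n = 46: C(46, 5) = 1370754; 1370754 < 1953125? YES
  n = 47: C(47, 5) = 1533939; 1533939 < 1953125? YES
  n = 48: C(48, 5) = 1712304; 1712304 < 1953125? YES
  n = 49: C(49, 5) = 1906884; 1906884 < 1953125? YES
  n = 50: C(50, 5) = 2118760; 2118760 < 1953125? NO
The largest n with C(n, 5) < 1953125 is n = 49 (where E[X] = 1906884/1953125 ≈ 0.97632). Hence R_5(5) > 49, i.e. R_5(5) ≥ 50.

Largest n = 49; hence R_5(5) > 49.


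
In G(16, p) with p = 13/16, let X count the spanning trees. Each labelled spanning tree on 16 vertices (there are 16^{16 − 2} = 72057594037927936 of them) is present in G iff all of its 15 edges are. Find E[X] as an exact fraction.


K_16 has 16^{16 − 2} = 72057594037927936 labelled spanning trees.
For each such spanning tree H, let X_H = 1 if all 15 edges of H are present in G. Then P[X_H = 1] = p^{15} = (13/16)^{15} = 51185893014090757/1152921504606846976.
By linearity: E[X] = Σ_H E[X_H] = 72057594037927936 · p^{15} = 72057594037927936 · 51185893014090757/1152921504606846976 = 51185893014090757/16.
Numerically: E[X] ≈ 3.2e+15.

E[X] = 72057594037927936 · (13/16)^{15} = 51185893014090757/16 ≈ 3.2e+15.


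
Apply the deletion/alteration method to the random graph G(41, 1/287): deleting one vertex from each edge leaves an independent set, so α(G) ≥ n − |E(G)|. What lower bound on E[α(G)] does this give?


E[|E(G)|] = C(41, 2)·p = 820 · (1/287) = 20/7.
E[α(G)] ≥ n − E[|E(G)|] = 41 − 20/7 = 267/7.
Numerically: ≈ 38.14286.
(This is only a lower bound; the true E[α(G)] may be larger.)

E[α(G)] ≥ 267/7 ≈ 38.14286.


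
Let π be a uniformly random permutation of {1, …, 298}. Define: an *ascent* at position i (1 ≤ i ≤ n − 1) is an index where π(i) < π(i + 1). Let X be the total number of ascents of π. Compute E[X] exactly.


Write X = Σ X_I over i = 1, …, 297, with X_I the indicator of one ascent.
There are 297 indicators.
For each fixed i, the pair (π(i), π(i+1)) is a uniformly random ordered pair of distinct values from {1, …, 298}; by symmetry P[π(i) < π(i+1)] = 1/2.
By linearity: E[X] = 297 · (1/2) = (298 − 1) · (1/2) = 297/2 ≈ 148.500.

E[X] = 297/2 = 148.500.


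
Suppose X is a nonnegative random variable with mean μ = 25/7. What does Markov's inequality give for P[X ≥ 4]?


μ = E[X] = 25/7, a = 4.
Markov: P[X ≥ 4] ≤ μ/a = (25/7)/4 = 25/28.
Numerically: ≈ 0.8929.
(Since a = 4 > μ = 3.5714, the bound 25/28 is < 1 and informative.)

P[X ≥ 4] ≤ 25/28 ≈ 0.8929.


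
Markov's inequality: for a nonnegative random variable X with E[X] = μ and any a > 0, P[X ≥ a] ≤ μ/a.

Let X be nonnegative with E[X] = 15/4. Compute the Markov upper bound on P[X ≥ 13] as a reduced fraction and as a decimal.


μ = E[X] = 15/4, a = 13.
Markov: P[X ≥ 13] ≤ μ/a = (15/4)/13 = 15/52.
Numerically: ≈ 0.2885.
(Since a = 13 > μ = 3.7500, the bound 15/52 is < 1 and informative.)

P[X ≥ 13] ≤ 15/52 ≈ 0.2885.


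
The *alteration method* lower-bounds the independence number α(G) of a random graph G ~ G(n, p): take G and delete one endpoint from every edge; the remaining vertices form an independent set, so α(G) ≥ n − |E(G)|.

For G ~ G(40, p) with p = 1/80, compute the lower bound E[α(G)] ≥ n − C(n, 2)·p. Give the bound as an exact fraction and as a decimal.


E[|E(G)|] = C(40, 2)·p = 780 · (1/80) = 39/4.
E[α(G)] ≥ n − E[|E(G)|] = 40 − 39/4 = 121/4.
Numerically: ≈ 30.250000.
(This is only a lower bound; the true E[α(G)] may be larger.)

E[α(G)] ≥ 121/4 ≈ 30.250000.


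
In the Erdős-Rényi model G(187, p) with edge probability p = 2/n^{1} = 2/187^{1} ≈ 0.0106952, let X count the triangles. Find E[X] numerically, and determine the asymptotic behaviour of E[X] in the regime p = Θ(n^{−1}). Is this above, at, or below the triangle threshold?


Number of potential triangles: C(187, 3) = 1072445.
Each occurs with probability p³ ≈ (0.0106952)³ ≈ 1.22339068e-06.
By linearity: E[X] = C(187, 3)·p³ ≈ 1072445 · 1.22339068e-06 ≈ 1.312019.
Here α = 1, so p = 2/n is exactly at the triangle threshold p ~ 1/n. Asymptotically E[X] → c³/6 = 2³/6 = 4/3 ≈ 1.333333, a bounded constant. In this regime the triangle count is asymptotically Poisson(c³/6).

E[X] ≈ 1.312019; in regime p = Θ(1/n^{1}) E[X] stays bounded (at the triangle threshold p ~ 1/n).


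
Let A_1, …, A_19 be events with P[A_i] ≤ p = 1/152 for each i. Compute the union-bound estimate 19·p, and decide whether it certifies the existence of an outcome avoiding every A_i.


Union bound: P[∪_{i=1}^{19} A_i] ≤ Σ_i P[A_i] ≤ 19·p = 19·(1/152) = 1/8.
Numerically: 1/8 ≈ 0.125000.
Is 1/8 < 1? YES.
Since P[∪ A_i] ≤ 1/8 < 1, the complement has P[∩ A_i^c] ≥ 1 − 1/8 = 7/8 > 0, so some outcome avoids every A_i.

19·p = 1/8 ≈ 0.125000; existence CERTIFIED by the union bound.


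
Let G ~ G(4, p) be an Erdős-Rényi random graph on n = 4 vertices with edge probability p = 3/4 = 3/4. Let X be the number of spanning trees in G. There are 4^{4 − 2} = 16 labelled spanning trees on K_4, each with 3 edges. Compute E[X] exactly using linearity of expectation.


K_4 has 4^{4 − 2} = 16 labelled spanning trees.
For each such spanning tree H, let X_H = 1 if all 3 edges of H are present in G. Then P[X_H = 1] = p^{3} = (3/4)^{3} = 27/64.
Summing the indicators: E[X] = Σ_H E[X_H] = 16 · p^{3} = 16 · 27/64 = 27/4.
Numerically: E[X] ≈ 6.75.

E[X] = 16 · (3/4)^{3} = 27/4 ≈ 6.75.


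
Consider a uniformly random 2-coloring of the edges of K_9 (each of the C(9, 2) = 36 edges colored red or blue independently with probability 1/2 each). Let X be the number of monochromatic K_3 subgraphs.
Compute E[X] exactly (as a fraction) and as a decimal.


Let X = Σ_S X_S over the C(9, 3) = 84 subsets S of size 3, where X_S = 1 if the K_3 on S is monochromatic.
For a fixed S, the K_3 on S has C(3, 2) = 3 edges. P[all 3 edges red] = (1/2)^3, and likewise for blue, so P[monochromatic] = 2·(1/2)^3 = 2^{1 − 3} = 1/4.
By linearity: E[X] = C(9, 3) · 2^{1 − 3} = 84 · 1/4 = 21.
Numerically: E[X] ≈ 21.000000.

E[X] = C(9,3)·2^(1−C(3,2)) = 21 ≈ 21.000000.


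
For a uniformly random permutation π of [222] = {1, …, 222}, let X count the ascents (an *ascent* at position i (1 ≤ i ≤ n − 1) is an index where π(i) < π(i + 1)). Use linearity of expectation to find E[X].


Write X = Σ X_I over i = 1, …, 221, with X_I the indicator of one ascent.
There are 221 indicators.
For each fixed i, the pair (π(i), π(i+1)) is a uniformly random ordered pair of distinct values from {1, …, 222}; by symmetry P[π(i) < π(i+1)] = 1/2.
By linearity: E[X] = 221 · (1/2) = (222 − 1) · (1/2) = 221/2 ≈ 110.500000.

E[X] = 221/2 = 110.500000.


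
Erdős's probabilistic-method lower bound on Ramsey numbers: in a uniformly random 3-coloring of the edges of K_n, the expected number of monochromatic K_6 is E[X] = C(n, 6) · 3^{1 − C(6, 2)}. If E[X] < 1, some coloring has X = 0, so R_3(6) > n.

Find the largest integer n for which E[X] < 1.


We need C(n, 6) · 3^{1 − 15} < 1, i.e. C(n, 6) < 3^{15 − 1} = 4782969.
Check values of n near the boundary:
  n = 37: C(37, 6) = 2324784; 2324784 < 4782969? YES
  n = 38: C(38, 6) = 2760681; 2760681 < 4782969? YES
  n = 39: C(39, 6) = 3262623; 3262623 < 4782969? YES
  n = 40: C(40, 6) = 3838380; 3838380 < 4782969? YES
  n = 41: C(41, 6) = 4496388; 4496388 < 4782969? YES
  n = 42: C(42, 6) = 5245786; 5245786 < 4782969? NO
  n = 43: C(43, 6) = 6096454; 6096454 < 4782969? NO
The largest n with C(n, 6) < 4782969 is n = 41 (where E[X] = 1498796/1594323 ≈ 0.94008). Hence R_3(6) > 41, i.e. R_3(6) ≥ 42.

Largest n = 41; hence R_3(6) > 41.


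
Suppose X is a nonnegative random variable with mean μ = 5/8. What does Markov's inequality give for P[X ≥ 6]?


μ = E[X] = 5/8, a = 6.
Markov: P[X ≥ 6] ≤ μ/a = (5/8)/6 = 5/48.
Numerically: ≈ 0.10417.
(Since a = 6 > μ = 0.62500, the bound 5/48 is < 1 and informative.)

P[X ≥ 6] ≤ 5/48 ≈ 0.10417.


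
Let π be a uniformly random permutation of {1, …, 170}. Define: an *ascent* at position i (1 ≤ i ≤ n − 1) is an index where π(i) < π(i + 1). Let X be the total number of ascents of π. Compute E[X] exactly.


Write X = Σ X_I over i = 1, …, 169, with X_I the indicator of one ascent.
There are 169 indicators.
For each fixed i, the pair (π(i), π(i+1)) is a uniformly random ordered pair of distinct values from {1, …, 170}; by symmetry P[π(i) < π(i+1)] = 1/2.
By linearity: E[X] = 169 · (1/2) = (170 − 1) · (1/2) = 169/2 ≈ 84.500000.

E[X] = 169/2 = 84.500000.


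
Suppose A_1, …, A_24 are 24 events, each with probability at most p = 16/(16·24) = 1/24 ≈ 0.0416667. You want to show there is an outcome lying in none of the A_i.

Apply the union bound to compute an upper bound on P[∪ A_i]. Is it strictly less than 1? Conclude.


Union bound: P[∪_{i=1}^{24} A_i] ≤ Σ_i P[A_i] ≤ 24·p = 24·(1/24) = 1.
Numerically: 1 ≈ 1.0000000.
Is 1 < 1? NO.
Since the bound 1 is ≥ 1, the union bound is uninformative here; it does NOT by itself certify existence.

24·p = 1 ≈ 1.0000000; existence NOT certified by the union bound.


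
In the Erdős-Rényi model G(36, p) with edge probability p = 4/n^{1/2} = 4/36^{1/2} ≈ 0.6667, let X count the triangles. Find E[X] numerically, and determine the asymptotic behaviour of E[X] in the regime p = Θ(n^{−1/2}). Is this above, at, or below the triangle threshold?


Number of potential triangles: C(36, 3) = 7140.
Each occurs with probability p³ ≈ (0.6667)³ ≈ 2.962963e-01.
By linearity: E[X] = C(36, 3)·p³ ≈ 7140 · 2.962963e-01 ≈ 2115.5556.
Since α = 1/2 < 1, p = c/n^{1/2} ≫ 1/n is above the triangle threshold p ~ 1/n. Asymptotically E[X] ~ (c³/6)·n^{3(1−α)} = (4³/6)·n^{1.5} → ∞; triangles are abundant w.h.p.

E[X] ≈ 2115.5556; in regime p = Θ(1/n^{1/2}) E[X] diverges (above the triangle threshold p ~ 1/n).


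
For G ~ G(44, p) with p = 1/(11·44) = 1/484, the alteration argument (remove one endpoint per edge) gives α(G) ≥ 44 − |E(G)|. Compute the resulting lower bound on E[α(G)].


E[|E(G)|] = C(44, 2)·p = 946 · (1/484) = 43/22.
E[α(G)] ≥ n − E[|E(G)|] = 44 − 43/22 = 925/22.
Numerically: ≈ 42.04545.
(This is only a lower bound; the true E[α(G)] may be larger.)

E[α(G)] ≥ 925/22 ≈ 42.04545.


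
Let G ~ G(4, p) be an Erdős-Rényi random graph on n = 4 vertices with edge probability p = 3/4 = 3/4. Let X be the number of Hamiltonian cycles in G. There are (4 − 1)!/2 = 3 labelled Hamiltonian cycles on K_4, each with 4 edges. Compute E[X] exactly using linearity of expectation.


K_4 has (4 − 1)!/2 = 3 labelled Hamiltonian cycles.
For each such Hamiltonian cycle H, let X_H = 1 if all 4 edges of H are present in G. Then P[X_H = 1] = p^{4} = (3/4)^{4} = 81/256.
Summing the indicators: E[X] = Σ_H E[X_H] = 3 · p^{4} = 3 · 81/256 = 243/256.
Numerically: E[X] ≈ 0.9492.

E[X] = 3 · (3/4)^{4} = 243/256 ≈ 0.9492.


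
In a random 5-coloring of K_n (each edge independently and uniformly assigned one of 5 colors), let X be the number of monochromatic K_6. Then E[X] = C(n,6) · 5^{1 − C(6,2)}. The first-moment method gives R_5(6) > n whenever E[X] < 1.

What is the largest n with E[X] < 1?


We need C(n, 6) · 5^{1 − 15} < 1, i.e. C(n, 6) < 5^{15 − 1} = 6103515625.
Check values of n near the boundary:
  n = 127: C(127, 6) = 5169379425; 5169379425 < 6103515625? YES
  n = 128: C(128, 6) = 5423611200; 5423611200 < 6103515625? YES
  n = 129: C(129, 6) = 5688177600; 5688177600 < 6103515625? YES
  n = 130: C(130, 6) = 5963412000; 5963412000 < 6103515625? YES
  n = 131: C(131, 6) = 6249655776; 6249655776 < 6103515625? NO
  n = 132: C(132, 6) = 6547258432; 6547258432 < 6103515625? NO
The largest n with C(n, 6) < 6103515625 is n = 130 (where E[X] = 47707296/48828125 ≈ 0.9770454). Hence R_5(6) > 130, i.e. R_5(6) ≥ 131.

Largest n = 130; hence R_5(6) > 130.


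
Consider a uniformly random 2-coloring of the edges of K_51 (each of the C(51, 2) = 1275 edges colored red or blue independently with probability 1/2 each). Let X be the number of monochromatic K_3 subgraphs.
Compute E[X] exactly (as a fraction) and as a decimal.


Let X = Σ_S X_S over the C(51, 3) = 20825 subsets S of size 3, where X_S = 1 if the K_3 on S is monochromatic.
For a fixed S, the K_3 on S has C(3, 2) = 3 edges. P[all 3 edges red] = (1/2)^3, and likewise for blue, so P[monochromatic] = 2·(1/2)^3 = 2^{1 − 3} = 1/4.
By linearity: E[X] = C(51, 3) · 2^{1 − 3} = 20825 · 1/4 = 20825/4.
Numerically: E[X] ≈ 5206.250.

E[X] = C(51,3)·2^(1−C(3,2)) = 20825/4 ≈ 5206.250.


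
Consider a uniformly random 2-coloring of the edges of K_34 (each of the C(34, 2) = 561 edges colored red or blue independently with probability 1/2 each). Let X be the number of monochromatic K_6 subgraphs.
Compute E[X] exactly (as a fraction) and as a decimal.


Let X = Σ_S X_S over the C(34, 6) = 1344904 subsets S of size 6, where X_S = 1 if the K_6 on S is monochromatic.
For a fixed S, the K_6 on S has C(6, 2) = 15 edges. P[all 15 edges red] = (1/2)^15, and likewise for blue, so P[monochromatic] = 2·(1/2)^15 = 2^{1 − 15} = 1/16384.
By linearity of expectation: E[X] = C(34, 6) · 2^{1 − 15} = 1344904 · 1/16384 = 168113/2048.
Numerically: E[X] ≈ 82.086426.

E[X] = C(34,6)·2^(1−C(6,2)) = 168113/2048 ≈ 82.086426.


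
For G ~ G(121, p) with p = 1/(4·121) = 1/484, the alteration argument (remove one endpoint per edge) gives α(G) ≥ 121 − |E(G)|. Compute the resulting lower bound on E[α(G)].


E[|E(G)|] = C(121, 2)·p = 7260 · (1/484) = 15.
E[α(G)] ≥ n − E[|E(G)|] = 121 − 15 = 106.
Numerically: ≈ 106.000000.
(This is only a lower bound; the true E[α(G)] may be larger.)

E[α(G)] ≥ 106 ≈ 106.000000.


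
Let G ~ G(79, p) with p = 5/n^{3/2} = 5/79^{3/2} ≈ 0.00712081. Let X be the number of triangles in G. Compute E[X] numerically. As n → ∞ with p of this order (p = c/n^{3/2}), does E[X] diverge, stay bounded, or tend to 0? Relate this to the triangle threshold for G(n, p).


Number of potential triangles: C(79, 3) = 79079.
Each occurs with probability p³ ≈ (0.00712081)³ ≈ 3.61067253e-07.
By linearity: E[X] = C(79, 3)·p³ ≈ 79079 · 3.61067253e-07 ≈ 0.028553.
Since α = 3/2 > 1, p = c/n^{3/2} = o(1/n) is below the triangle threshold p ~ 1/n. Asymptotically E[X] ~ (c³/6)·n^{3(1−α)} = (5³/6)·n^{-1.5} → 0, so by Markov's inequality G has no triangles w.h.p.

E[X] ≈ 0.028553; in regime p = Θ(1/n^{3/2}) E[X] tends to 0 (below the triangle threshold p ~ 1/n).


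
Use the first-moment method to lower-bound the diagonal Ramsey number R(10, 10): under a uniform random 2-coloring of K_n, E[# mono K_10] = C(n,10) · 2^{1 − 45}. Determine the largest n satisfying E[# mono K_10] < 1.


We need C(n, 10) · 2^{1 − 45} < 1, i.e. C(n, 10) < 2^{45 − 1} = 17592186044416.
Check values of n near the boundary:
  n = 99: C(99, 10) = 15579278510796; 15579278510796 < 17592186044416? YES
  n = 100: C(100, 10) = 17310309456440; 17310309456440 < 17592186044416? YES
  n = 101: C(101, 10) = 19212541264840; 19212541264840 < 17592186044416? NO
The largest n with C(n, 10) < 17592186044416 is n = 100 (where E[X] = 2163788682055/2199023255552 ≈ 0.98398). Hence R(10, 10) > 100, i.e. R(10, 10) ≥ 101.

Largest n = 100; hence R(10, 10) > 100.


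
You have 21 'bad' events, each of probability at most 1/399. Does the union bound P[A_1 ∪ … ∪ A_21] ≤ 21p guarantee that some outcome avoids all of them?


Union bound: P[∪_{i=1}^{21} A_i] ≤ Σ_i P[A_i] ≤ 21·p = 21·(1/399) = 1/19.
Numerically: 1/19 ≈ 0.052632.
Is 1/19 < 1? YES.
Since P[∪ A_i] ≤ 1/19 < 1, the complement has P[∩ A_i^c] ≥ 1 − 1/19 = 18/19 > 0, so some outcome avoids every A_i.

21·p = 1/19 ≈ 0.052632; existence CERTIFIED by the union bound.


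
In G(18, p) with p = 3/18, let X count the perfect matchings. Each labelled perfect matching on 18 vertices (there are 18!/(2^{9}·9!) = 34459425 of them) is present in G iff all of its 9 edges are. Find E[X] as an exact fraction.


K_18 has 18!/(2^{9}·9!) = 34459425 labelled perfect matchings.
For each such perfect matching H, let X_H = 1 if all 9 edges of H are present in G. Then P[X_H = 1] = p^{9} = (1/6)^{9} = 1/10077696.
By linearity of expectation: E[X] = Σ_H E[X_H] = 34459425 · p^{9} = 34459425 · 1/10077696 = 425425/124416.
Numerically: E[X] ≈ 3.419.

E[X] = 34459425 · (1/6)^{9} = 425425/124416 ≈ 3.419.


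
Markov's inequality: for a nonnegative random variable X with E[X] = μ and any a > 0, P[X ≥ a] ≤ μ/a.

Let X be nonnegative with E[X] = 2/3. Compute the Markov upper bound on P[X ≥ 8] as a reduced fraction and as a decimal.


μ = E[X] = 2/3, a = 8.
Markov: P[X ≥ 8] ≤ μ/a = (2/3)/8 = 1/12.
Numerically: ≈ 0.08333.
(Since a = 8 > μ = 0.66667, the bound 1/12 is < 1 and informative.)

P[X ≥ 8] ≤ 1/12 ≈ 0.08333.


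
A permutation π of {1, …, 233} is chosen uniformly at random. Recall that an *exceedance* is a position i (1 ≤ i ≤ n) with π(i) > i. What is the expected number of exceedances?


Write X = Σ_{i=1}^{233} X_i, where X_i = 1_{π(i) > i}.
For each fixed i, π(i) is uniform over {1, …, 233} (marginal of a uniform permutation), so P[π(i) > i] = (n − i)/n. Summing: Σ_{i=1}^{233} (n − i)/n = (0 + 1 + … + 232)/233 = 233(233 − 1)/(2·233) = (233 − 1)/2.
Hence E[X] = Σ_{i=1}^{233} (233 − i)/233 = 116 ≈ 116.00000.

E[X] = 116 = 116.00000.


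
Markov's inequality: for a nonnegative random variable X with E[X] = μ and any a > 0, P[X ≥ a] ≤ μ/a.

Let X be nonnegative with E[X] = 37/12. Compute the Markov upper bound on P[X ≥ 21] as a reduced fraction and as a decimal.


μ = E[X] = 37/12, a = 21.
Markov: P[X ≥ 21] ≤ μ/a = (37/12)/21 = 37/252.
Numerically: ≈ 0.1468.
(Since a = 21 > μ = 3.0833, the bound 37/252 is < 1 and informative.)

P[X ≥ 21] ≤ 37/252 ≈ 0.1468.


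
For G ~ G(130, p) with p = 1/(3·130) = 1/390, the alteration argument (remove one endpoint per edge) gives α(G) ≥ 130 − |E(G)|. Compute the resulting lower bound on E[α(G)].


E[|E(G)|] = C(130, 2)·p = 8385 · (1/390) = 43/2.
E[α(G)] ≥ n − E[|E(G)|] = 130 − 43/2 = 217/2.
Numerically: ≈ 108.500.
(This is only a lower bound; the true E[α(G)] may be larger.)

E[α(G)] ≥ 217/2 ≈ 108.500.


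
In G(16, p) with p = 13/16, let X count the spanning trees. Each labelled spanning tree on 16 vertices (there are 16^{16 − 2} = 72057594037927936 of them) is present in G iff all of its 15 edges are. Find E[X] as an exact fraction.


K_16 has 16^{16 − 2} = 72057594037927936 labelled spanning trees.
For each such spanning tree H, let X_H = 1 if all 15 edges of H are present in G. Then P[X_H = 1] = p^{15} = (13/16)^{15} = 51185893014090757/1152921504606846976.
By linearity: E[X] = Σ_H E[X_H] = 72057594037927936 · p^{15} = 72057594037927936 · 51185893014090757/1152921504606846976 = 51185893014090757/16.
Numerically: E[X] ≈ 3.2e+15.

E[X] = 72057594037927936 · (13/16)^{15} = 51185893014090757/16 ≈ 3.2e+15.


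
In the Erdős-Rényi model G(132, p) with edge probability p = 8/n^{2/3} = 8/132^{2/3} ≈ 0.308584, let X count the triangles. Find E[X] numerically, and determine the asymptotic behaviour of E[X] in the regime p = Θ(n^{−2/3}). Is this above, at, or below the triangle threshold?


Number of potential triangles: C(132, 3) = 374660.
Each occurs with probability p³ ≈ (0.308584)³ ≈ 2.93847567e-02.
By linearity: E[X] = C(132, 3)·p³ ≈ 374660 · 2.93847567e-02 ≈ 11009.292929.
Since α = 2/3 < 1, p = c/n^{2/3} ≫ 1/n is above the triangle threshold p ~ 1/n. Asymptotically E[X] ~ (c³/6)·n^{3(1−α)} = (8³/6)·n^{1} → ∞; triangles are abundant w.h.p.

E[X] ≈ 11009.292929; in regime p = Θ(1/n^{2/3}) E[X] diverges (above the triangle threshold p ~ 1/n).
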